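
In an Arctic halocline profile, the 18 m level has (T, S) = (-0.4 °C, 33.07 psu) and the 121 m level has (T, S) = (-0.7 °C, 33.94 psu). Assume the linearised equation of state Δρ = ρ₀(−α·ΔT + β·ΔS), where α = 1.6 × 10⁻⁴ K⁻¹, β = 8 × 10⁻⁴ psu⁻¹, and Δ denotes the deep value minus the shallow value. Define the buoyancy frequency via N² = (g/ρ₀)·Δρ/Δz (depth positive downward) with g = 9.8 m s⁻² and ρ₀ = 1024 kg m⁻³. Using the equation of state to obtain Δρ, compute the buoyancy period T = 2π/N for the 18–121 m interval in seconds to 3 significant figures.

ΔT = -0.3 K, ΔS = +0.87 psu (deep − shallow).
Δρ/ρ₀ = −αΔT + βΔS = 4.80 × 10⁻⁵ + 6.96 × 10⁻⁴ = 7.44 × 10⁻⁴, so Δρ ≈ 0.7619 kg m⁻³.
N² = (g/ρ₀)·Δρ/Δz = g·(Δρ/ρ₀)/Δz = 9.8 × 7.44 × 10⁻⁴ / 103 = 7.0788 × 10⁻⁵ s⁻².
N = √(7.0788 × 10⁻⁵) = 8.4136 × 10⁻³ rad s⁻¹ → T = 2π/N = 746.79 s ≈ 747 s.

747 s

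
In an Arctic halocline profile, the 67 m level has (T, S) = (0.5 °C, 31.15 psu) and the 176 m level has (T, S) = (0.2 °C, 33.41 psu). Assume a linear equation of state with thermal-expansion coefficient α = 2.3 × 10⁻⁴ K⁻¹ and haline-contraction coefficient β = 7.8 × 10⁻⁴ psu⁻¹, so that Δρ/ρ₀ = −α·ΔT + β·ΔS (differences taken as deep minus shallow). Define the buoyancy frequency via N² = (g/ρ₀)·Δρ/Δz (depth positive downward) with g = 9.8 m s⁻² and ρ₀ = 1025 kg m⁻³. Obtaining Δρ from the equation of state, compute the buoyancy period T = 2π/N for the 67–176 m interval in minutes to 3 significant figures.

ΔT = -0.3 K, ΔS = +2.26 psu (deep − shallow).
Δρ/ρ₀ = −αΔT + βΔS = 6.90 × 10⁻⁵ + 1.7628 × 10⁻³ = 1.8318 × 10⁻³, so Δρ ≈ 1.878 kg m⁻³.
N² = (g/ρ₀)·Δρ/Δz = g·(Δρ/ρ₀)/Δz = 9.8 × 1.8318 × 10⁻³ / 109 = 1.6469 × 10⁻⁴ s⁻².
N = √(1.6469 × 10⁻⁴) = 0.012833 rad s⁻¹ → T = 2π/N = 489.61 s = 8.1602 min ≈ 8.16 min.

8.16 min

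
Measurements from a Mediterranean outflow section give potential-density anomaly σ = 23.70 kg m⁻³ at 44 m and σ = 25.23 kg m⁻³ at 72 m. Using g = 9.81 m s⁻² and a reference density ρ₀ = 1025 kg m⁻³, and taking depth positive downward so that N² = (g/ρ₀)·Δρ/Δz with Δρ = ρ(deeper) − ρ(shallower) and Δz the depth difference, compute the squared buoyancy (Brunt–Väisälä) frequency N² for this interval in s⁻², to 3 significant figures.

Δρ = 1025.23 − 1023.70 = 1.53 kg m⁻³ over Δz = 72 − 44 = 28 m.
N² = (9.81/1025) × (1.53/28) = 5.2297 × 10⁻⁴ s⁻² ≈ 5.23 × 10⁻⁴ s⁻².
A positive N² confirms static stability across the interval.

5.23 × 10⁻⁴ s⁻²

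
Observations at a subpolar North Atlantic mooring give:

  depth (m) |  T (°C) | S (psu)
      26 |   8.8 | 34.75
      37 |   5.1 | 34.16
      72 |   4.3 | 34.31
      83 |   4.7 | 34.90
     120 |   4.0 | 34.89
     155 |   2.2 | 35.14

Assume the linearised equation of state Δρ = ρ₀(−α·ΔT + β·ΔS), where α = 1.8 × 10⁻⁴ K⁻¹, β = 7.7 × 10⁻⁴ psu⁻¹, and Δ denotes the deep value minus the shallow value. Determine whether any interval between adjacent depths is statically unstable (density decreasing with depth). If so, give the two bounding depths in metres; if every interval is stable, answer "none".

none

Evaluate Δρ/ρ₀ = −αΔT + βΔS across each adjacent pair:
  26–37 m: −αΔT+βΔS = −(1.8 × 10⁻⁴)(-3.7)+(7.7 × 10⁻⁴)(-0.59) = 2.1 × 10⁻⁴ → stable
  37–72 m: −αΔT+βΔS = −(1.8 × 10⁻⁴)(-0.8)+(7.7 × 10⁻⁴)(+0.15) = 2.6 × 10⁻⁴ → stable
  72–83 m: −αΔT+βΔS = −(1.8 × 10⁻⁴)(+0.4)+(7.7 × 10⁻⁴)(+0.59) = 3.8 × 10⁻⁴ → stable
  83–120 m: −αΔT+βΔS = −(1.8 × 10⁻⁴)(-0.7)+(7.7 × 10⁻⁴)(-0.01) = 1.2 × 10⁻⁴ → stable
  120–155 m: −αΔT+βΔS = −(1.8 × 10⁻⁴)(-1.8)+(7.7 × 10⁻⁴)(+0.25) = 5.2 × 10⁻⁴ → stable
Every interval has Δρ > 0: the column is stably stratified throughout.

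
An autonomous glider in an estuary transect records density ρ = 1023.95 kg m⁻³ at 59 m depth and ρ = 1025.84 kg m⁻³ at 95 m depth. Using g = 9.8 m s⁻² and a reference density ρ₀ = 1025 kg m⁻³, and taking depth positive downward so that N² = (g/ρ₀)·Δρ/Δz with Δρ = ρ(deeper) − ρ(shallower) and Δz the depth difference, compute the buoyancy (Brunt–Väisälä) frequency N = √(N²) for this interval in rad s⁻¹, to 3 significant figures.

0.0224 rad s⁻¹

Δρ = 1025.84 − 1023.95 = 1.89 kg m⁻³ over Δz = 95 − 59 = 36 m.
N² = (9.8/1025) × (1.89/36) = 5.0195 × 10⁻⁴ s⁻².
N = √(5.0195 × 10⁻⁴) = 0.022404 rad s⁻¹ ≈ 0.0224 rad s⁻¹.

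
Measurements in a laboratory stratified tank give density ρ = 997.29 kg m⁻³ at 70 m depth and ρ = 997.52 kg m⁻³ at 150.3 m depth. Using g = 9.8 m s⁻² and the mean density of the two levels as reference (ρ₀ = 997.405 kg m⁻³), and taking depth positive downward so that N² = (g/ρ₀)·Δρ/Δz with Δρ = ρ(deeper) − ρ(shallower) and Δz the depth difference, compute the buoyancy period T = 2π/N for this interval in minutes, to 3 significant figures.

19.7 min

Δρ = 997.52 − 997.29 = 0.23 kg m⁻³ over Δz = 150.3 − 70 = 80.3 m.
N² = (9.8/997.405) × (0.23/80.3) = 2.8143 × 10⁻⁵ s⁻².
N = √(2.8143 × 10⁻⁵) = 5.3050 × 10⁻³ rad s⁻¹, so T = 2π/N = 1.1844 × 10³ s = 19.740 min ≈ 19.7 min.
Since Δρ > 0 the layer is stably stratified.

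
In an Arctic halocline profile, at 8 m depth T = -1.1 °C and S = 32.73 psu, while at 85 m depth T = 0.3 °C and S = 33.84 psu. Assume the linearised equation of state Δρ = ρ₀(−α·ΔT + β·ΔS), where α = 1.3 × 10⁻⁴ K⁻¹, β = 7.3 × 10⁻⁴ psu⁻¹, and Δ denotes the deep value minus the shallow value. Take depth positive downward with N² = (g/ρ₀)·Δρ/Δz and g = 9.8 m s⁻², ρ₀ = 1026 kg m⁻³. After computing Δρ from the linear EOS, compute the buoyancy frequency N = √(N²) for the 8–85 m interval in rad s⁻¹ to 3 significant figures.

8.94 × 10⁻³ rad s⁻¹

ΔT = +1.4 K, ΔS = +1.11 psu (deep − shallow).
Δρ/ρ₀ = −αΔT + βΔS = -1.82 × 10⁻⁴ + 8.103 × 10⁻⁴ = 6.283 × 10⁻⁴, so Δρ ≈ 0.6446 kg m⁻³.
N² = (g/ρ₀)·Δρ/Δz = g·(Δρ/ρ₀)/Δz = 9.8 × 6.283 × 10⁻⁴ / 77 = 7.9965 × 10⁻⁵ s⁻².
N = √(7.9965 × 10⁻⁵) = 8.9423 × 10⁻³ rad s⁻¹ ≈ 8.94 × 10⁻³ rad s⁻¹.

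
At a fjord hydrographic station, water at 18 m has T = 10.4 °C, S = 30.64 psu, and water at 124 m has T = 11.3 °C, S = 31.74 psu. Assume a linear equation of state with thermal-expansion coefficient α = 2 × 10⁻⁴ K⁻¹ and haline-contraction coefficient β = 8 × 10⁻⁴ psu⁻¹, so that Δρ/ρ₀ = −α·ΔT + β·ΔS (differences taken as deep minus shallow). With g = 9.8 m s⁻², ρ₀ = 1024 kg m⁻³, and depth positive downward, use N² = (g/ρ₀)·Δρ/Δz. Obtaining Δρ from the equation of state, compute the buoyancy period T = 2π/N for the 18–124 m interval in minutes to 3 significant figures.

13.0 min

ΔT = +0.9 K, ΔS = +1.10 psu (deep − shallow).
Δρ/ρ₀ = −αΔT + βΔS = -1.80 × 10⁻⁴ + 8.80 × 10⁻⁴ = 7.00 × 10⁻⁴, so Δρ ≈ 0.7168 kg m⁻³.
N² = (g/ρ₀)·Δρ/Δz = g·(Δρ/ρ₀)/Δz = 9.8 × 7.00 × 10⁻⁴ / 106 = 6.4717 × 10⁻⁵ s⁻².
N = √(6.4717 × 10⁻⁵) = 8.0447 × 10⁻³ rad s⁻¹ → T = 2π/N = 781.03 s = 13.017 min ≈ 13.0 min.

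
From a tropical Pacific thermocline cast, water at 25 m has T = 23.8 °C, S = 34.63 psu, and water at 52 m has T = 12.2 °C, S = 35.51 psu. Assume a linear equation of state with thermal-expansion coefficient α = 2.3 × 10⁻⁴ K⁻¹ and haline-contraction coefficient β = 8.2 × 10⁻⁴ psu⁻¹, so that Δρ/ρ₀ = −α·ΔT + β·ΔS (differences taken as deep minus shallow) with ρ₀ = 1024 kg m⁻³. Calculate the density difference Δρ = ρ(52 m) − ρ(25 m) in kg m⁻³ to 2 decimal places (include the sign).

ΔT = -11.6 K, ΔS = +0.88 psu (deep − shallow).
Δρ/ρ₀ = −(2.3 × 10⁻⁴)(-11.6) + (8.2 × 10⁻⁴)(+0.88) = 3.3896 × 10⁻³.
Δρ = 1024 × (3.3896 × 10⁻³) = +3.47 kg m⁻³.
Positive Δρ: denser below, stable.

+3.47 kg m⁻³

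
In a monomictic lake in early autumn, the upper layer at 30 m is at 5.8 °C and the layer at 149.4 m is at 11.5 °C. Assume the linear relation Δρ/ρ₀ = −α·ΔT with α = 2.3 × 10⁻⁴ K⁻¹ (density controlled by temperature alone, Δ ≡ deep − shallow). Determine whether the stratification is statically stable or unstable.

unstable

ΔT = 11.5 − 5.8 = +5.7 K, so Δρ/ρ₀ = −αΔT = -1.311 × 10⁻³.
Δρ/ρ₀ < 0, so Δρ < 0: deeper water is lighter → statically unstable; the column would overturn.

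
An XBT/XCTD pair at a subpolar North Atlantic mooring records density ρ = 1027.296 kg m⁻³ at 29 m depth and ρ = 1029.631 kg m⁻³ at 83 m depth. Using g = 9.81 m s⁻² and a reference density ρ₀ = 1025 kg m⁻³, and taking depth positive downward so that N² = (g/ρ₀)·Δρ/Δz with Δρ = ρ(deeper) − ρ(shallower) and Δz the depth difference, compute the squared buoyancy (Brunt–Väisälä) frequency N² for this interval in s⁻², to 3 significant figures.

4.14 × 10⁻⁴ s⁻²

Δρ = 1029.631 − 1027.296 = 2.335 kg m⁻³ over Δz = 83 − 29 = 54 m.
N² = (9.81/1025) × (2.335/54) = 4.1385 × 10⁻⁴ s⁻² ≈ 4.14 × 10⁻⁴ s⁻².
A positive N² confirms static stability across the interval.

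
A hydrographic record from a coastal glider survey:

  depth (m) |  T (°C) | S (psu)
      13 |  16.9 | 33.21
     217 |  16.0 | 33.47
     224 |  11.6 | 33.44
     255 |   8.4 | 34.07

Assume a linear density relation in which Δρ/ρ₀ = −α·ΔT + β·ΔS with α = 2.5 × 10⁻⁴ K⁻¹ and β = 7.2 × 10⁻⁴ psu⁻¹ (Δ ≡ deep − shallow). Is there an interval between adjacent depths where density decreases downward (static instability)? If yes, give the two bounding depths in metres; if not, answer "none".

Evaluate Δρ/ρ₀ = −αΔT + βΔS across each adjacent pair:
  13–217 m: −αΔT+βΔS = −(2.5 × 10⁻⁴)(-0.9)+(7.2 × 10⁻⁴)(+0.26) = 4.1 × 10⁻⁴ → stable
  217–224 m: −αΔT+βΔS = −(2.5 × 10⁻⁴)(-4.4)+(7.2 × 10⁻⁴)(-0.03) = 1.1 × 10⁻³ → stable
  224–255 m: −αΔT+βΔS = −(2.5 × 10⁻⁴)(-3.2)+(7.2 × 10⁻⁴)(+0.63) = 1.3 × 10⁻³ → stable
Every interval has Δρ > 0: the column is stably stratified throughout.

none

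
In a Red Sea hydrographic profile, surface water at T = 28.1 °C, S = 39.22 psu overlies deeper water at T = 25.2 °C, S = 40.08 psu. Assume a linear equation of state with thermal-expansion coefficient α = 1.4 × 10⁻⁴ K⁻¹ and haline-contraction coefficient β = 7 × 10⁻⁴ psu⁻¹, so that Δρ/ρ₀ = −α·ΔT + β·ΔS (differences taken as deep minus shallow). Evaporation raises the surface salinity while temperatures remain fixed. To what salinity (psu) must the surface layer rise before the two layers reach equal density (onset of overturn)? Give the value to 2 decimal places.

Neutral buoyancy requires −α(T_deep − T_surf) + β(S_deep − S_surf′) = 0.
S_surf′ = S_deep − (α/β)·ΔT = 40.08 − (1.4 × 10⁻⁴/7 × 10⁻⁴)·(-2.9) = 40.6600 psu.
Increase required: 40.6600 − 39.22 = 1.4400 psu.

40.66 psu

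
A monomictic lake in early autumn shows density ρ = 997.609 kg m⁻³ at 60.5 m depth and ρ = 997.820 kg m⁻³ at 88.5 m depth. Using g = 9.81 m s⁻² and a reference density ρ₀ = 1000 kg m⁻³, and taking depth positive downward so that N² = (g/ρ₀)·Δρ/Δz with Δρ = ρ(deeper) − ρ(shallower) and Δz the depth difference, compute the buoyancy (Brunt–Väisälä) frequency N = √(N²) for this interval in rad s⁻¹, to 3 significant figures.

8.60 × 10⁻³ rad s⁻¹

Δρ = 997.820 − 997.609 = 0.211 kg m⁻³ over Δz = 88.5 − 60.5 = 28 m.
N² = (9.81/1000) × (0.211/28) = 7.3925 × 10⁻⁵ s⁻².
N = √(7.3925 × 10⁻⁵) = 8.5980 × 10⁻³ rad s⁻¹ ≈ 8.60 × 10⁻³ rad s⁻¹.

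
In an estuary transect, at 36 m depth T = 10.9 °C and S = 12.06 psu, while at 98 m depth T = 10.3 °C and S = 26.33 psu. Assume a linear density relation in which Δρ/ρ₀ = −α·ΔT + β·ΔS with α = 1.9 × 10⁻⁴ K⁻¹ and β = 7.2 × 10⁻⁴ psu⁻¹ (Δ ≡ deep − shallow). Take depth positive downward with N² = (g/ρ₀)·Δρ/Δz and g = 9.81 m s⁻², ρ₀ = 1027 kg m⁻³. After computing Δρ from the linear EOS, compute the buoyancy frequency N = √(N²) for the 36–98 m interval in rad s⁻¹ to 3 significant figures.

0.0405 rad s⁻¹

ΔT = -0.6 K, ΔS = +14.27 psu (deep − shallow).
Δρ/ρ₀ = −αΔT + βΔS = 1.14 × 10⁻⁴ + 0.0102744 = 0.0103884, so Δρ ≈ 10.67 kg m⁻³.
N² = (g/ρ₀)·Δρ/Δz = g·(Δρ/ρ₀)/Δz = 9.81 × 0.0103884 / 62 = 1.6437 × 10⁻³ s⁻².
N = √(1.6437 × 10⁻³) = 0.040543 rad s⁻¹ ≈ 0.0405 rad s⁻¹.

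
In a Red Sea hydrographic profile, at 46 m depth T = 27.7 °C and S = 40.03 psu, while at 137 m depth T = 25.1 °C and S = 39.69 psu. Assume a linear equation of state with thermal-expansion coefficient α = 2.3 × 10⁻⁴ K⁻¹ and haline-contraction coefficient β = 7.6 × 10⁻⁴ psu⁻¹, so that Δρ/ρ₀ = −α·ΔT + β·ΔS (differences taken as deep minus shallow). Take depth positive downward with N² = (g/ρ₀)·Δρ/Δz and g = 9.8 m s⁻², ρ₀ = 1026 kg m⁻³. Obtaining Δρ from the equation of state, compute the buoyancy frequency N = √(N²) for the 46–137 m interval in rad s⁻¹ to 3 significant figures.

ΔT = -2.6 K, ΔS = -0.34 psu (deep − shallow).
Δρ/ρ₀ = −αΔT + βΔS = 5.98 × 10⁻⁴ − 2.584 × 10⁻⁴ = 3.396 × 10⁻⁴, so Δρ ≈ 0.3484 kg m⁻³.
N² = (g/ρ₀)·Δρ/Δz = g·(Δρ/ρ₀)/Δz = 9.8 × 3.396 × 10⁻⁴ / 91 = 3.6572 × 10⁻⁵ s⁻².
N = √(3.6572 × 10⁻⁵) = 6.0475 × 10⁻³ rad s⁻¹ ≈ 6.05 × 10⁻³ rad s⁻¹.

6.05 × 10⁻³ rad s⁻¹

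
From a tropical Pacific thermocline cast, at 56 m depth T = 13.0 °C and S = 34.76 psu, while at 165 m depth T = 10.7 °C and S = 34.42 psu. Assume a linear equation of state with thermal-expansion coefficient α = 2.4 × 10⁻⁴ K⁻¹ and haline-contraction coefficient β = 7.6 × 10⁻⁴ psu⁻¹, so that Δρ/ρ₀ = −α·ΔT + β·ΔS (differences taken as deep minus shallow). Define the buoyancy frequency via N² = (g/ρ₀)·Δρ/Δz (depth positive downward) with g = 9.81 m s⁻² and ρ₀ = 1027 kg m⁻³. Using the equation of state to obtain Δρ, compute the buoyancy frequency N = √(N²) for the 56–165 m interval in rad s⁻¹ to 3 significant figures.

ΔT = -2.3 K, ΔS = -0.34 psu (deep − shallow).
Δρ/ρ₀ = −αΔT + βΔS = 5.52 × 10⁻⁴ − 2.584 × 10⁻⁴ = 2.936 × 10⁻⁴, so Δρ ≈ 0.3015 kg m⁻³.
N² = (g/ρ₀)·Δρ/Δz = g·(Δρ/ρ₀)/Δz = 9.81 × 2.936 × 10⁻⁴ / 109 = 2.6424 × 10⁻⁵ s⁻².
N = √(2.6424 × 10⁻⁵) = 5.1404 × 10⁻³ rad s⁻¹ ≈ 5.14 × 10⁻³ rad s⁻¹.

5.14 × 10⁻³ rad s⁻¹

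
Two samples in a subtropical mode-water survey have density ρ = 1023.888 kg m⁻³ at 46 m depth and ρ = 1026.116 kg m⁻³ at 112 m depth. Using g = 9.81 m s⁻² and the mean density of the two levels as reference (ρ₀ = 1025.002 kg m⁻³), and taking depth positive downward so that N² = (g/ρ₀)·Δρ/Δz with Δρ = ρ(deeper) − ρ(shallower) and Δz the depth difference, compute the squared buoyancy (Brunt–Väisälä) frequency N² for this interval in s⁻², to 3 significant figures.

Δρ = 1026.116 − 1023.888 = 2.228 kg m⁻³ over Δz = 112 − 46 = 66 m.
N² = (9.81/1025.002) × (2.228/66) = 3.2308 × 10⁻⁴ s⁻² ≈ 3.23 × 10⁻⁴ s⁻².

3.23 × 10⁻⁴ s⁻²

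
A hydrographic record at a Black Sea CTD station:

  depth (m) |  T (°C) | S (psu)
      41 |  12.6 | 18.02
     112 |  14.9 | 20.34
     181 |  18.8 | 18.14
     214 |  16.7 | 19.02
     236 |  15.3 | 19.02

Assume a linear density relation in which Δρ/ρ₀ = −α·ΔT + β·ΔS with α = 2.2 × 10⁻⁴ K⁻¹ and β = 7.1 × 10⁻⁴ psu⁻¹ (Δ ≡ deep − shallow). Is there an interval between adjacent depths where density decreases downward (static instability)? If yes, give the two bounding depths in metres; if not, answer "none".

Evaluate Δρ/ρ₀ = −αΔT + βΔS across each adjacent pair:
  41–112 m: −αΔT+βΔS = −(2.2 × 10⁻⁴)(+2.3)+(7.1 × 10⁻⁴)(+2.32) = 1.1 × 10⁻³ → stable
  112–181 m: −αΔT+βΔS = −(2.2 × 10⁻⁴)(+3.9)+(7.1 × 10⁻⁴)(-2.20) = -2.4 × 10⁻³ → UNSTABLE
  181–214 m: −αΔT+βΔS = −(2.2 × 10⁻⁴)(-2.1)+(7.1 × 10⁻⁴)(+0.88) = 1.1 × 10⁻³ → stable
  214–236 m: −αΔT+βΔS = −(2.2 × 10⁻⁴)(-1.4)+(7.1 × 10⁻⁴)(+0.00) = 3.1 × 10⁻⁴ → stable
The 112–181 m interval has Δρ < 0: lighter water underlies denser water.

112–181 m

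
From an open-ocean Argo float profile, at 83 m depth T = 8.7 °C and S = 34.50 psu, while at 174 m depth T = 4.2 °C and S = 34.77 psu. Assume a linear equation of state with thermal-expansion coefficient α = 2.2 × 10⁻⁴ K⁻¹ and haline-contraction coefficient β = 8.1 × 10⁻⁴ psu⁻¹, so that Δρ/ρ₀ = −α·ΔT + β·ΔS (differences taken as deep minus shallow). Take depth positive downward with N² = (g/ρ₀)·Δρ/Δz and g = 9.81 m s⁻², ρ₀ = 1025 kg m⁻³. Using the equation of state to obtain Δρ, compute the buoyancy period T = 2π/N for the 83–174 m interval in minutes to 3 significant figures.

ΔT = -4.5 K, ΔS = +0.27 psu (deep − shallow).
Δρ/ρ₀ = −αΔT + βΔS = 9.90 × 10⁻⁴ + 2.187 × 10⁻⁴ = 1.2087 × 10⁻³, so Δρ ≈ 1.239 kg m⁻³.
N² = (g/ρ₀)·Δρ/Δz = g·(Δρ/ρ₀)/Δz = 9.81 × 1.2087 × 10⁻³ / 91 = 1.3030 × 10⁻⁴ s⁻².
N = √(1.3030 × 10⁻⁴) = 0.011415 rad s⁻¹ → T = 2π/N = 550.43 s = 9.1738 min ≈ 9.17 min.

9.17 min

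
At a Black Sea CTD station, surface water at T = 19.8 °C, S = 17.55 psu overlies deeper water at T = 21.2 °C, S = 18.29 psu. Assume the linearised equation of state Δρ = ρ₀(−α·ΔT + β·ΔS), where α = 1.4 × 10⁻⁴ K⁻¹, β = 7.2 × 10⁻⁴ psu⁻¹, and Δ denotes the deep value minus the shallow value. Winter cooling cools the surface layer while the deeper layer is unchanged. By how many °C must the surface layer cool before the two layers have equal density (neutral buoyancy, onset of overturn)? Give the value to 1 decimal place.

2.4 °C

Neutral buoyancy requires Δρ = 0, i.e. −α(T_deep − T_surf′) + β(S_deep − S_surf) = 0.
T_surf′ = T_deep − (β/α)·ΔS = 21.2 − (7.2 × 10⁻⁴/1.4 × 10⁻⁴)·(+0.74) = 17.394 °C.
Cooling required: 19.8 − (17.394) = 2.406 °C.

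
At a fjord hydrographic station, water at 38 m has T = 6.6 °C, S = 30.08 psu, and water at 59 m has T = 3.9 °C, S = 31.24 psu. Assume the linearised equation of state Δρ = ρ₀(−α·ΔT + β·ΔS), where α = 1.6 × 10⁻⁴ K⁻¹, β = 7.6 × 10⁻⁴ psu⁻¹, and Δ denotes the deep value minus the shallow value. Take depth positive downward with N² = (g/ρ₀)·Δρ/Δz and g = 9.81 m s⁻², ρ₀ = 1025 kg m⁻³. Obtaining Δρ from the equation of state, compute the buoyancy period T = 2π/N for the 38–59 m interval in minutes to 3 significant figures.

ΔT = -2.7 K, ΔS = +1.16 psu (deep − shallow).
Δρ/ρ₀ = −αΔT + βΔS = 4.32 × 10⁻⁴ + 8.816 × 10⁻⁴ = 1.3136 × 10⁻³, so Δρ ≈ 1.346 kg m⁻³.
N² = (g/ρ₀)·Δρ/Δz = g·(Δρ/ρ₀)/Δz = 9.81 × 1.3136 × 10⁻³ / 21 = 6.1364 × 10⁻⁴ s⁻².
N = √(6.1364 × 10⁻⁴) = 0.024772 rad s⁻¹ → T = 2π/N = 253.64 s = 4.2273 min ≈ 4.23 min.

4.23 min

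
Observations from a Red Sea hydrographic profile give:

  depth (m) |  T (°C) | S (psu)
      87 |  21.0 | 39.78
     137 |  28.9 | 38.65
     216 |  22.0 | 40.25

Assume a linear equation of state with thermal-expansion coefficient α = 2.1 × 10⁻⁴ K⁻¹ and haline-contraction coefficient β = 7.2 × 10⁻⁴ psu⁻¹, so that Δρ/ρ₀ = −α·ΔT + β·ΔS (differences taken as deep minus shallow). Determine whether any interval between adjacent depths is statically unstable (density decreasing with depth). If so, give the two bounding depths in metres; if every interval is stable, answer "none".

87–137 m

Evaluate Δρ/ρ₀ = −αΔT + βΔS across each adjacent pair:
  87–137 m: −αΔT+βΔS = −(2.1 × 10⁻⁴)(+7.9)+(7.2 × 10⁻⁴)(-1.13) = -2.5 × 10⁻³ → UNSTABLE
  137–216 m: −αΔT+βΔS = −(2.1 × 10⁻⁴)(-6.9)+(7.2 × 10⁻⁴)(+1.60) = 2.6 × 10⁻³ → stable
The 87–137 m interval has Δρ < 0: lighter water underlies denser water.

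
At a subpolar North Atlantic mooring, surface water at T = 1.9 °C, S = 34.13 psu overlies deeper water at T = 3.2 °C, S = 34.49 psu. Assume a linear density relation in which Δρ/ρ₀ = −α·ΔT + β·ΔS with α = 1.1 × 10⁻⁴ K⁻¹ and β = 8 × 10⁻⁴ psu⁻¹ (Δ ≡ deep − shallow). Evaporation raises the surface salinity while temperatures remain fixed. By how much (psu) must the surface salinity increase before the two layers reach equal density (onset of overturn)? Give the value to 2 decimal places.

Neutral buoyancy requires −α(T_deep − T_surf) + β(S_deep − S_surf′) = 0.
S_surf′ = S_deep − (α/β)·ΔT = 34.49 − (1.1 × 10⁻⁴/8 × 10⁻⁴)·(+1.3) = 34.3113 psu.
Increase required: 34.3113 − 34.13 = 0.1813 psu.

0.18 psu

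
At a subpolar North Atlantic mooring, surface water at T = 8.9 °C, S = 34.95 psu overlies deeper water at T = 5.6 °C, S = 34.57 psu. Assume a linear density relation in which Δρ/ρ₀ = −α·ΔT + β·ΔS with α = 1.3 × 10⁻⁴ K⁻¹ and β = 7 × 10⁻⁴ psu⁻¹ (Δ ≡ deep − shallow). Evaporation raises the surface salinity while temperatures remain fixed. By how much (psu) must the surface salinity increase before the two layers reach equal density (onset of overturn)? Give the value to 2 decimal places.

0.23 psu

Neutral buoyancy requires −α(T_deep − T_surf) + β(S_deep − S_surf′) = 0.
S_surf′ = S_deep − (α/β)·ΔT = 34.57 − (1.3 × 10⁻⁴/7 × 10⁻⁴)·(-3.3) = 35.1829 psu.
Increase required: 35.1829 − 34.95 = 0.2329 psu.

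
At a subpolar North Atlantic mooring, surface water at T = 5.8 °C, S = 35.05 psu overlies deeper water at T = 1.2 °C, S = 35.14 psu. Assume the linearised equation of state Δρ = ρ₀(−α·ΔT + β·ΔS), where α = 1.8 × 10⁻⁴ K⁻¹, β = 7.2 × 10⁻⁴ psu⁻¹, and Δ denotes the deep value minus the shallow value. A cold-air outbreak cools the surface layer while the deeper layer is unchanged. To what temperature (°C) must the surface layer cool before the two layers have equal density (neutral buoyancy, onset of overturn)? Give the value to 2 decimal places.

0.84 °C

Neutral buoyancy requires Δρ = 0, i.e. −α(T_deep − T_surf′) + β(S_deep − S_surf) = 0.
T_surf′ = T_deep − (β/α)·ΔS = 1.2 − (7.2 × 10⁻⁴/1.8 × 10⁻⁴)·(+0.09) = 0.8400 °C.
Cooling required: 5.8 − (0.8400) = 4.9600 °C.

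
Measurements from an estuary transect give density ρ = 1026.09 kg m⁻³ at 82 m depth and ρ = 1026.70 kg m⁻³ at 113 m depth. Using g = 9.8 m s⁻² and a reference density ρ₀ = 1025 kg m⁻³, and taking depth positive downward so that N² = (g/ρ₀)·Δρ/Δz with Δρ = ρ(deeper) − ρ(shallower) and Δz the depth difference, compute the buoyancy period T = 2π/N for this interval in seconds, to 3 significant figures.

458 s

Δρ = 1026.70 − 1026.09 = 0.61 kg m⁻³ over Δz = 113 − 82 = 31 m.
N² = (9.8/1025) × (0.61/31) = 1.8814 × 10⁻⁴ s⁻².
N = √(1.8814 × 10⁻⁴) = 0.013716 rad s⁻¹, so T = 2π/N = 458.09 s ≈ 458 s.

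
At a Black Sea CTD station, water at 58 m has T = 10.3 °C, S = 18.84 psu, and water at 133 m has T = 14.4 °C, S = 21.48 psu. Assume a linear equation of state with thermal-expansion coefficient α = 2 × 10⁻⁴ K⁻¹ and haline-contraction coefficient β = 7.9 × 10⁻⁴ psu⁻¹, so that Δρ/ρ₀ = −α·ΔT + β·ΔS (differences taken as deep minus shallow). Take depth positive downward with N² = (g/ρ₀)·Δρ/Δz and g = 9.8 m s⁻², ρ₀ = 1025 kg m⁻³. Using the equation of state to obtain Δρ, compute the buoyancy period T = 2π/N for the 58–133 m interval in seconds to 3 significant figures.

489 s

ΔT = +4.1 K, ΔS = +2.64 psu (deep − shallow).
Δρ/ρ₀ = −αΔT + βΔS = -8.20 × 10⁻⁴ + 2.0856 × 10⁻³ = 1.2656 × 10⁻³, so Δρ ≈ 1.297 kg m⁻³.
N² = (g/ρ₀)·Δρ/Δz = g·(Δρ/ρ₀)/Δz = 9.8 × 1.2656 × 10⁻³ / 75 = 1.6537 × 10⁻⁴ s⁻².
N = √(1.6537 × 10⁻⁴) = 0.012860 rad s⁻¹ → T = 2π/N = 488.58 s ≈ 489 s.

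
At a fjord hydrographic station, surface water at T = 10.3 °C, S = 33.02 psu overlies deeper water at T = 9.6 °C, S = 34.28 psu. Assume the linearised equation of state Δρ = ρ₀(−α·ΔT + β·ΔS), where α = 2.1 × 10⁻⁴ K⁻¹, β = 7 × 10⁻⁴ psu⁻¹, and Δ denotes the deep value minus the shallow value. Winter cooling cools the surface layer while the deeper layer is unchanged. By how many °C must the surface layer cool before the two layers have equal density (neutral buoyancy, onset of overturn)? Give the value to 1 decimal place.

Neutral buoyancy requires Δρ = 0, i.e. −α(T_deep − T_surf′) + β(S_deep − S_surf) = 0.
T_surf′ = T_deep − (β/α)·ΔS = 9.6 − (7 × 10⁻⁴/2.1 × 10⁻⁴)·(+1.26) = 5.400 °C.
Cooling required: 10.3 − (5.400) = 4.900 °C.

4.9 °C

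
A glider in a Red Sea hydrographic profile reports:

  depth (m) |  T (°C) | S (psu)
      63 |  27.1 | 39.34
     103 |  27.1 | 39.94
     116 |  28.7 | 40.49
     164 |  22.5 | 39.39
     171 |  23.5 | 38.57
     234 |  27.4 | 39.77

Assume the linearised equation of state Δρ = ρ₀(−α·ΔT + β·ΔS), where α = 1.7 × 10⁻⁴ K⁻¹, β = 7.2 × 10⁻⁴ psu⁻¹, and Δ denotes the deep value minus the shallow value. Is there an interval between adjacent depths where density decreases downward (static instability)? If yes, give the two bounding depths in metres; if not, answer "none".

Evaluate Δρ/ρ₀ = −αΔT + βΔS across each adjacent pair:
  63–103 m: −αΔT+βΔS = −(1.7 × 10⁻⁴)(+0.0)+(7.2 × 10⁻⁴)(+0.60) = 4.3 × 10⁻⁴ → stable
  103–116 m: −αΔT+βΔS = −(1.7 × 10⁻⁴)(+1.6)+(7.2 × 10⁻⁴)(+0.55) = 1.2 × 10⁻⁴ → stable
  116–164 m: −αΔT+βΔS = −(1.7 × 10⁻⁴)(-6.2)+(7.2 × 10⁻⁴)(-1.10) = 2.6 × 10⁻⁴ → stable
  164–171 m: −αΔT+βΔS = −(1.7 × 10⁻⁴)(+1.0)+(7.2 × 10⁻⁴)(-0.82) = -7.6 × 10⁻⁴ → UNSTABLE
  171–234 m: −αΔT+βΔS = −(1.7 × 10⁻⁴)(+3.9)+(7.2 × 10⁻⁴)(+1.20) = 2.0 × 10⁻⁴ → stable
The 164–171 m interval has Δρ < 0: lighter water underlies denser water.

164–171 m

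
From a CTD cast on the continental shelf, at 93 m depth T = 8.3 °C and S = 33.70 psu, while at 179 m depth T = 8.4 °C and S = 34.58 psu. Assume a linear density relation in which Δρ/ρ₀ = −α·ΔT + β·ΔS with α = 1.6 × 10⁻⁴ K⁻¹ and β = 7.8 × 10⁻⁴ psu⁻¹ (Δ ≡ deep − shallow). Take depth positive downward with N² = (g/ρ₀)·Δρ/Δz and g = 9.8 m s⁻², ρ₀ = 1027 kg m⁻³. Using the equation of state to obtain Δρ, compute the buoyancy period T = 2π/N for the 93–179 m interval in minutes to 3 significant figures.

12.0 min

ΔT = +0.1 K, ΔS = +0.88 psu (deep − shallow).
Δρ/ρ₀ = −αΔT + βΔS = -1.60 × 10⁻⁵ + 6.864 × 10⁻⁴ = 6.704 × 10⁻⁴, so Δρ ≈ 0.6885 kg m⁻³.
N² = (g/ρ₀)·Δρ/Δz = g·(Δρ/ρ₀)/Δz = 9.8 × 6.704 × 10⁻⁴ / 86 = 7.6394 × 10⁻⁵ s⁻².
N = √(7.6394 × 10⁻⁵) = 8.7404 × 10⁻³ rad s⁻¹ → T = 2π/N = 718.87 s = 11.981 min ≈ 12.0 min.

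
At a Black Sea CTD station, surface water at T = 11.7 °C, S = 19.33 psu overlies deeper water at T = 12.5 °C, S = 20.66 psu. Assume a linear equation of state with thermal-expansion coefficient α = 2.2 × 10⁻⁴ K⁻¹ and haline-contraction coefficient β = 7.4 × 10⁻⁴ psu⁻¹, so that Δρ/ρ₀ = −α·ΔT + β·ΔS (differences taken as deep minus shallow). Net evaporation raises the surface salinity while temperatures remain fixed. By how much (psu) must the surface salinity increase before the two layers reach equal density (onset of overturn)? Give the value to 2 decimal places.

1.09 psu

Neutral buoyancy requires −α(T_deep − T_surf) + β(S_deep − S_surf′) = 0.
S_surf′ = S_deep − (α/β)·ΔT = 20.66 − (2.2 × 10⁻⁴/7.4 × 10⁻⁴)·(+0.8) = 20.4222 psu.
Increase required: 20.4222 − 19.33 = 1.0922 psu.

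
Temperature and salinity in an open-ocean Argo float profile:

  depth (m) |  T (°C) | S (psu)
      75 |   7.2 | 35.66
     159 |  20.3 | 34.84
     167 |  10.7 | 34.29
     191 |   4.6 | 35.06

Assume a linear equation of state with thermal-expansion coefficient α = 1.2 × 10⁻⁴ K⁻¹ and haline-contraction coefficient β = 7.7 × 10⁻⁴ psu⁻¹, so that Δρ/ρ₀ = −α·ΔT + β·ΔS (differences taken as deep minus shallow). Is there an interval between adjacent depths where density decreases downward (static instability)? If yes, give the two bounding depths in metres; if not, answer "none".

75–159 m

Evaluate Δρ/ρ₀ = −αΔT + βΔS across each adjacent pair:
  75–159 m: −αΔT+βΔS = −(1.2 × 10⁻⁴)(+13.1)+(7.7 × 10⁻⁴)(-0.82) = -2.2 × 10⁻³ → UNSTABLE
  159–167 m: −αΔT+βΔS = −(1.2 × 10⁻⁴)(-9.6)+(7.7 × 10⁻⁴)(-0.55) = 7.3 × 10⁻⁴ → stable
  167–191 m: −αΔT+βΔS = −(1.2 × 10⁻⁴)(-6.1)+(7.7 × 10⁻⁴)(+0.77) = 1.3 × 10⁻³ → stable
The 75–159 m interval has Δρ < 0: lighter water underlies denser water.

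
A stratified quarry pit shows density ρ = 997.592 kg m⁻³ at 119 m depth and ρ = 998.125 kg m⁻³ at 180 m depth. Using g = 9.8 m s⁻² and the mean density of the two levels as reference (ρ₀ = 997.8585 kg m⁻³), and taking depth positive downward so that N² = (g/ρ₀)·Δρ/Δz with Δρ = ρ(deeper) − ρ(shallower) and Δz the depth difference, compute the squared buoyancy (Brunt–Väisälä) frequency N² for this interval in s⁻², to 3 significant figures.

8.58 × 10⁻⁵ s⁻²

Δρ = 998.125 − 997.592 = 0.533 kg m⁻³ over Δz = 180 − 119 = 61 m.
N² = (9.8/997.8585) × (0.533/61) = 8.5813 × 10⁻⁵ s⁻² ≈ 8.58 × 10⁻⁵ s⁻².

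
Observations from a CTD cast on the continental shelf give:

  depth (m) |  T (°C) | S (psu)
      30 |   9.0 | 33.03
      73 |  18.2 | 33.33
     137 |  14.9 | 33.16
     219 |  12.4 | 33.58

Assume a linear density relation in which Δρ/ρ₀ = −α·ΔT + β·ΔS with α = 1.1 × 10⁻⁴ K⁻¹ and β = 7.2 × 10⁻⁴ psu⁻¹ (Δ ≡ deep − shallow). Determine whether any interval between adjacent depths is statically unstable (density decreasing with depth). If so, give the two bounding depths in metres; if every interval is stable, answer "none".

30–73 m

Evaluate Δρ/ρ₀ = −αΔT + βΔS across each adjacent pair:
  30–73 m: −αΔT+βΔS = −(1.1 × 10⁻⁴)(+9.2)+(7.2 × 10⁻⁴)(+0.30) = -8.0 × 10⁻⁴ → UNSTABLE
  73–137 m: −αΔT+βΔS = −(1.1 × 10⁻⁴)(-3.3)+(7.2 × 10⁻⁴)(-0.17) = 2.4 × 10⁻⁴ → stable
  137–219 m: −αΔT+βΔS = −(1.1 × 10⁻⁴)(-2.5)+(7.2 × 10⁻⁴)(+0.42) = 5.8 × 10⁻⁴ → stable
The 30–73 m interval has Δρ < 0: lighter water underlies denser water.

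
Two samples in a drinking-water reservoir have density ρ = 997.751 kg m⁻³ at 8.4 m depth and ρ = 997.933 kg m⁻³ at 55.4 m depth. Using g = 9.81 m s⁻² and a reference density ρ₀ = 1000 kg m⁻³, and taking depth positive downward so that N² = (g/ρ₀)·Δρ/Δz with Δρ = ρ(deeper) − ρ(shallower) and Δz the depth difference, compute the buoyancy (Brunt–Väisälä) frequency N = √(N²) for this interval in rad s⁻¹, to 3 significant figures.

Δρ = 997.933 − 997.751 = 0.182 kg m⁻³ over Δz = 55.4 − 8.4 = 47 m.
N² = (9.81/1000) × (0.182/47) = 3.7988 × 10⁻⁵ s⁻².
N = √(3.7988 × 10⁻⁵) = 6.1634 × 10⁻³ rad s⁻¹ ≈ 6.16 × 10⁻³ rad s⁻¹.

6.16 × 10⁻³ rad s⁻¹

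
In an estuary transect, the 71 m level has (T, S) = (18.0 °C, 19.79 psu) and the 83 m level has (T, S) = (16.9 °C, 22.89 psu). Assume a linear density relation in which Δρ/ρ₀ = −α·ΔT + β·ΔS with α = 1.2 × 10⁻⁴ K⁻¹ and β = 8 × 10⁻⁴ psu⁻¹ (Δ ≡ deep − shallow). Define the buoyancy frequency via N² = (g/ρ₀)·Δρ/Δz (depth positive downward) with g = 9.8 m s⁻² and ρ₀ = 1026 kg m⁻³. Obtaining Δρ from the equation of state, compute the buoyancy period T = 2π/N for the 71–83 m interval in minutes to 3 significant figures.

ΔT = -1.1 K, ΔS = +3.10 psu (deep − shallow).
Δρ/ρ₀ = −αΔT + βΔS = 1.32 × 10⁻⁴ + 2.48 × 10⁻³ = 2.612 × 10⁻³, so Δρ ≈ 2.680 kg m⁻³.
N² = (g/ρ₀)·Δρ/Δz = g·(Δρ/ρ₀)/Δz = 9.8 × 2.612 × 10⁻³ / 12 = 2.1331 × 10⁻³ s⁻².
N = √(2.1331 × 10⁻³) = 0.046185 rad s⁻¹ → T = 2π/N = 136.04 s = 2.2673 min ≈ 2.27 min.

2.27 min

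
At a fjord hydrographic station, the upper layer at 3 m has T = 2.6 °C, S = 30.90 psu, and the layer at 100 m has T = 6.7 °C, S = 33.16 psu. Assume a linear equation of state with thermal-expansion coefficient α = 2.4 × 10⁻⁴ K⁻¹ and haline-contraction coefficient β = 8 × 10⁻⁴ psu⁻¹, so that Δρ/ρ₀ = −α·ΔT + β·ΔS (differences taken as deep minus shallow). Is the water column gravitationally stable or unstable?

ΔT = 6.7 − 2.6 = +4.1 K and ΔS = 33.16 − 30.90 = +2.26 psu (deep − shallow).
−αΔT = -9.84 × 10⁻⁴; βΔS = 1.808 × 10⁻³; sum Δρ/ρ₀ = 8.24 × 10⁻⁴.
Δρ/ρ₀ > 0, so Δρ > 0: deeper water is denser → statically stable.

stable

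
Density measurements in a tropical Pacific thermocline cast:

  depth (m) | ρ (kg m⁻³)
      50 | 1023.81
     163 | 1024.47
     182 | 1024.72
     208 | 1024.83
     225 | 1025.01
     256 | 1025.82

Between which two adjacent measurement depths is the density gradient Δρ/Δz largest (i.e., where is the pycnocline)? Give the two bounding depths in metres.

Compute the density gradient over each adjacent pair:
  50–163 m: Δρ/Δz = 0.66/113 = 5.8 × 10⁻³ kg m⁻⁴
  163–182 m: Δρ/Δz = 0.25/19 = 0.013 kg m⁻⁴
  182–208 m: Δρ/Δz = 0.11/26 = 4.2 × 10⁻³ kg m⁻⁴
  208–225 m: Δρ/Δz = 0.18/17 = 0.011 kg m⁻⁴
  225–256 m: Δρ/Δz = 0.81/31 = 0.026 kg m⁻⁴
The largest gradient is in the 225–256 m interval — the pycnocline.

225–256 m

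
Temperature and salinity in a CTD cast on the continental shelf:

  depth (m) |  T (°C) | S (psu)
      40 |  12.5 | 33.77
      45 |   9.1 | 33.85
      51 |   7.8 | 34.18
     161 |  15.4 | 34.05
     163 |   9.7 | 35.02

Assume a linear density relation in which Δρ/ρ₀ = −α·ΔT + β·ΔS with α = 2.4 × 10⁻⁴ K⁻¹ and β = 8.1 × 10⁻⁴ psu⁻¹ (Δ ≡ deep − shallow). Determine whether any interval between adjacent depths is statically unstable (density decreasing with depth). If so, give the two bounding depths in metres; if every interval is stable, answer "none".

Evaluate Δρ/ρ₀ = −αΔT + βΔS across each adjacent pair:
  40–45 m: −αΔT+βΔS = −(2.4 × 10⁻⁴)(-3.4)+(8.1 × 10⁻⁴)(+0.08) = 8.8 × 10⁻⁴ → stable
  45–51 m: −αΔT+βΔS = −(2.4 × 10⁻⁴)(-1.3)+(8.1 × 10⁻⁴)(+0.33) = 5.8 × 10⁻⁴ → stable
  51–161 m: −αΔT+βΔS = −(2.4 × 10⁻⁴)(+7.6)+(8.1 × 10⁻⁴)(-0.13) = -1.9 × 10⁻³ → UNSTABLE
  161–163 m: −αΔT+βΔS = −(2.4 × 10⁻⁴)(-5.7)+(8.1 × 10⁻⁴)(+0.97) = 2.2 × 10⁻³ → stable
The 51–161 m interval has Δρ < 0: lighter water underlies denser water.

51–161 m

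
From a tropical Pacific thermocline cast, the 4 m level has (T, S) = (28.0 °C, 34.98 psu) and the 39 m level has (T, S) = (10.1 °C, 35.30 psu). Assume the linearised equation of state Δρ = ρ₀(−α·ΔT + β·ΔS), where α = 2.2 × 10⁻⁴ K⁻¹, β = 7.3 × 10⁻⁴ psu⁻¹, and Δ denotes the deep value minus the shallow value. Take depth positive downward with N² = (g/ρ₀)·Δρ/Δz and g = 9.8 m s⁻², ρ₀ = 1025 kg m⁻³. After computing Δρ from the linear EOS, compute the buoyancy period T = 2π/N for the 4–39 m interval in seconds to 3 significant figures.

ΔT = -17.9 K, ΔS = +0.32 psu (deep − shallow).
Δρ/ρ₀ = −αΔT + βΔS = 3.938 × 10⁻³ + 2.336 × 10⁻⁴ = 4.1716 × 10⁻³, so Δρ ≈ 4.276 kg m⁻³.
N² = (g/ρ₀)·Δρ/Δz = g·(Δρ/ρ₀)/Δz = 9.8 × 4.1716 × 10⁻³ / 35 = 1.1680 × 10⁻³ s⁻².
N = √(1.1680 × 10⁻³) = 0.034176 rad s⁻¹ → T = 2π/N = 183.85 s ≈ 184 s.

184 s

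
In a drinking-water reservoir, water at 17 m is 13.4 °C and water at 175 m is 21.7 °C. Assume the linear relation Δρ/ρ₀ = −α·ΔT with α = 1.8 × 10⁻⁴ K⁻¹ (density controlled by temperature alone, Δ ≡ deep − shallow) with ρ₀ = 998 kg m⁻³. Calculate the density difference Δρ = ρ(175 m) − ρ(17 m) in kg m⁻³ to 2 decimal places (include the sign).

-1.49 kg m⁻³

ΔT = +8.3 K, Δρ/ρ₀ = −αΔT = -1.494 × 10⁻³.
Δρ = 998 × (-1.494 × 10⁻³) = -1.49 kg m⁻³.
Negative Δρ: lighter below, statically unstable.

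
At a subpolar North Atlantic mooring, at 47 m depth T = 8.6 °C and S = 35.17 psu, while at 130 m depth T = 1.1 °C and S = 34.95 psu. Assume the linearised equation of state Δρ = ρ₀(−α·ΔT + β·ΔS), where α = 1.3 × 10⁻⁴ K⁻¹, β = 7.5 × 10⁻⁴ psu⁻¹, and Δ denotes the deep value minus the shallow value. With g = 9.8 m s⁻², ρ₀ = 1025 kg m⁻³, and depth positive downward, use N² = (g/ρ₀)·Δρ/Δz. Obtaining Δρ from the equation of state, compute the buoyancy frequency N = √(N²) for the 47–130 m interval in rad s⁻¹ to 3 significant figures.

9.78 × 10⁻³ rad s⁻¹

ΔT = -7.5 K, ΔS = -0.22 psu (deep − shallow).
Δρ/ρ₀ = −αΔT + βΔS = 9.75 × 10⁻⁴ − 1.65 × 10⁻⁴ = 8.10 × 10⁻⁴, so Δρ ≈ 0.8302 kg m⁻³.
N² = (g/ρ₀)·Δρ/Δz = g·(Δρ/ρ₀)/Δz = 9.8 × 8.10 × 10⁻⁴ / 83 = 9.5639 × 10⁻⁵ s⁻².
N = √(9.5639 × 10⁻⁵) = 9.7795 × 10⁻³ rad s⁻¹ ≈ 9.78 × 10⁻³ rad s⁻¹.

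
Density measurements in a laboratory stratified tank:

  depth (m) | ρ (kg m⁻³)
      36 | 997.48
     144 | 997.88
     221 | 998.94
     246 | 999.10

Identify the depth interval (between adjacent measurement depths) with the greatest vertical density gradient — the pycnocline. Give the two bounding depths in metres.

Compute the density gradient over each adjacent pair:
  36–144 m: Δρ/Δz = 0.40/108 = 3.7 × 10⁻³ kg m⁻⁴
  144–221 m: Δρ/Δz = 1.06/77 = 0.014 kg m⁻⁴
  221–246 m: Δρ/Δz = 0.16/25 = 6.4 × 10⁻³ kg m⁻⁴
The largest gradient is in the 144–221 m interval — the pycnocline.

144–221 m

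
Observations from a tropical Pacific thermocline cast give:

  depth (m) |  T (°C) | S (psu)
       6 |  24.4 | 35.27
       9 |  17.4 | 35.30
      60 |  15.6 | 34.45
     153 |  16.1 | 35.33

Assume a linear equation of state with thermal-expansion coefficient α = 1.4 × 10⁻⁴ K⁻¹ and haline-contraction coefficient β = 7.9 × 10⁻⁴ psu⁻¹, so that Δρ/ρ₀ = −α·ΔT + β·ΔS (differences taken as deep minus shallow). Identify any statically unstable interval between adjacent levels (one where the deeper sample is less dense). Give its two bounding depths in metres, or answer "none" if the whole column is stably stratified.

Evaluate Δρ/ρ₀ = −αΔT + βΔS across each adjacent pair:
  6–9 m: −αΔT+βΔS = −(1.4 × 10⁻⁴)(-7.0)+(7.9 × 10⁻⁴)(+0.03) = 1.0 × 10⁻³ → stable
  9–60 m: −αΔT+βΔS = −(1.4 × 10⁻⁴)(-1.8)+(7.9 × 10⁻⁴)(-0.85) = -4.2 × 10⁻⁴ → UNSTABLE
  60–153 m: −αΔT+βΔS = −(1.4 × 10⁻⁴)(+0.5)+(7.9 × 10⁻⁴)(+0.88) = 6.3 × 10⁻⁴ → stable
The 9–60 m interval has Δρ < 0: lighter water underlies denser water.

9–60 m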